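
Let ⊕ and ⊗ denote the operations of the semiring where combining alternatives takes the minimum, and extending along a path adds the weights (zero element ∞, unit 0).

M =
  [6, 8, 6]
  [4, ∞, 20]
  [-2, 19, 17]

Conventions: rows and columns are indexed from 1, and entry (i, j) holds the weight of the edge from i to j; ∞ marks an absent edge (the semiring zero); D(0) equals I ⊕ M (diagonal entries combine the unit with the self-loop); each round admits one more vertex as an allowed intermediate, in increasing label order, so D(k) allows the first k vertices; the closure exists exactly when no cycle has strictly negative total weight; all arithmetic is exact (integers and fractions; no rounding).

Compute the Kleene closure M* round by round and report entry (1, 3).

D(0):
  [0, 8, 6]
  [4, 0, 20]
  [-2, 19, 0]
D(1):
  [0, 8, 6]
  [4, 0, 10]
  [-2, 6, 0]
D(2):
  [0, 8, 6]
  [4, 0, 10]
  [-2, 6, 0]
D(3):
  [0, 8, 6]
  [4, 0, 10]
  [-2, 6, 0]
Answer: M*[1][3] = 6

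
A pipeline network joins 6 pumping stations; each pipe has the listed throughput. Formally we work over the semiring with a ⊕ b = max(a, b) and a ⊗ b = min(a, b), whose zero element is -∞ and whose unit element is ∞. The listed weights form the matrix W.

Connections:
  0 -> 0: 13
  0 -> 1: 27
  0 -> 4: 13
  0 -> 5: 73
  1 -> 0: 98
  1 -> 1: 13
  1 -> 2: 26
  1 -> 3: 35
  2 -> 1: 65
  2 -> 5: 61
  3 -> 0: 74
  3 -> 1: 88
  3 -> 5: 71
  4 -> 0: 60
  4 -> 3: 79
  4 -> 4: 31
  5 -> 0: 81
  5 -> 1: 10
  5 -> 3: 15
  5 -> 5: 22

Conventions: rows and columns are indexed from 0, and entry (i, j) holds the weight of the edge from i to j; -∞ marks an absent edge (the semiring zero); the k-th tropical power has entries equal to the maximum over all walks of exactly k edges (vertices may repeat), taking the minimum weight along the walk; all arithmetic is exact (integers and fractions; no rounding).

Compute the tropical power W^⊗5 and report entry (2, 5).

W^⊗2:
  [73, 13, 26, 27, 13, 22]
  [35, 35, 13, 13, 13, 73]
  [65, 13, 26, 35, -∞, 22]
  [88, 27, 26, 35, 13, 73]
  [74, 79, -∞, 31, 31, 71]
  [22, 27, 10, 15, 13, 73]
W^⊗3:
  [27, 27, 13, 15, 13, 73]
  [73, 27, 26, 35, 13, 35]
  [35, 35, 13, 15, 13, 65]
  [73, 35, 26, 27, 13, 73]
  [79, 31, 26, 35, 31, 73]
  [73, 22, 26, 27, 13, 22]
W^⊗4:
  [73, 27, 26, 27, 13, 27]
  [35, 35, 26, 27, 13, 73]
  [65, 27, 26, 35, 13, 35]
  [73, 27, 26, 35, 13, 73]
  [73, 35, 26, 31, 31, 73]
  [27, 27, 22, 22, 13, 73]
W^⊗5:
  [27, 27, 26, 27, 13, 73]
  [73, 27, 26, 35, 13, 35]
  [35, 35, 26, 27, 13, 65]
  [73, 35, 26, 27, 13, 73]
  [73, 31, 26, 35, 31, 73]
  [73, 27, 26, 27, 13, 27]
Key observation: the optimum is the walk 2->1->0->5->0->5, with weight 65 min 98 min 73 min 81 min 73 = 65.
Optimal value attained by: walk 2->1->0->5->0->5.
Answer: (W^⊗5)[2][5] = 65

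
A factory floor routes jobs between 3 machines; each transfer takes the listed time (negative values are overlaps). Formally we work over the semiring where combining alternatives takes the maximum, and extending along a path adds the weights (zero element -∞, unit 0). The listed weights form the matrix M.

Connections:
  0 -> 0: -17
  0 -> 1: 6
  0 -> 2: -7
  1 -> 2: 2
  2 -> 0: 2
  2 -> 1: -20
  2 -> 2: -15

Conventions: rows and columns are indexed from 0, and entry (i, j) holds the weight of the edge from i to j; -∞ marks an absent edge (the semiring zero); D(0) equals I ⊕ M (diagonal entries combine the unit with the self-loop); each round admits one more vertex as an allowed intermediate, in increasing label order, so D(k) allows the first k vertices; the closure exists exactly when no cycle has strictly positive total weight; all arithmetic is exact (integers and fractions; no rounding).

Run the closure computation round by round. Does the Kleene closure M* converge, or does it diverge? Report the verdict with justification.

D(0):
  [0, 6, -7]
  [-∞, 0, 2]
  [2, -20, 0]
D(1):
  [0, 6, -7]
  [-∞, 0, 2]
  [2, 8, 0]
Detection: at round 2, diagonal entry (2, 2) turns strictly positive.
Key observation: the cycle 2->0->1->2 has total weight 2 + 6 + 2, which is strictly positive.
Answer: DIVERGES — positive cycle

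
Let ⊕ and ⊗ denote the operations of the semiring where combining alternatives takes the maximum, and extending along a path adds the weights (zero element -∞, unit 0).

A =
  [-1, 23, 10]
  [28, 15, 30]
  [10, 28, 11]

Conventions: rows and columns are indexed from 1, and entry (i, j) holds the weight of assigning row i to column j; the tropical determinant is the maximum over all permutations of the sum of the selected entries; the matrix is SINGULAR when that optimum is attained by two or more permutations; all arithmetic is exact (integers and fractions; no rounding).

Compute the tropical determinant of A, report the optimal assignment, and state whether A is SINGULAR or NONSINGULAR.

σ = (1, 2, 3): (-1) + 15 + 11 = 25
σ = (1, 3, 2): (-1) + 30 + 28 = 57
σ = (2, 1, 3): 23 + 28 + 11 = 62
σ = (2, 3, 1): 23 + 30 + 10 = 63
σ = (3, 1, 2): 10 + 28 + 28 = 66
σ = (3, 2, 1): 10 + 15 + 10 = 35
Optimal value attained by: σ = (3, 1, 2).
Answer: det⊕(A) = 66; verdict: NONSINGULAR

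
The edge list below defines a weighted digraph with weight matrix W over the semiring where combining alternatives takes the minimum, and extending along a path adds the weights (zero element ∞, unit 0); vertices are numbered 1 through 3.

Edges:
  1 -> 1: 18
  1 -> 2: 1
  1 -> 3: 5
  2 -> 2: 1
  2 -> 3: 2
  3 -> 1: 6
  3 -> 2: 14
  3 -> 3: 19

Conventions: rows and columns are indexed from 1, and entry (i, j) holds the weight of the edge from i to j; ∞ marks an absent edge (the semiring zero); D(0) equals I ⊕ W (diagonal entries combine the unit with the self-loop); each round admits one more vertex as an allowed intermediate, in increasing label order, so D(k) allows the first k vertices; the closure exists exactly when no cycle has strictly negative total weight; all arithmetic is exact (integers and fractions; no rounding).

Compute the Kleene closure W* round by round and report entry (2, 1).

D(0):
  [0, 1, 5]
  [∞, 0, 2]
  [6, 14, 0]
D(1):
  [0, 1, 5]
  [∞, 0, 2]
  [6, 7, 0]
D(2):
  [0, 1, 3]
  [∞, 0, 2]
  [6, 7, 0]
D(3):
  [0, 1, 3]
  [8, 0, 2]
  [6, 7, 0]
Answer: W*[2][1] = 8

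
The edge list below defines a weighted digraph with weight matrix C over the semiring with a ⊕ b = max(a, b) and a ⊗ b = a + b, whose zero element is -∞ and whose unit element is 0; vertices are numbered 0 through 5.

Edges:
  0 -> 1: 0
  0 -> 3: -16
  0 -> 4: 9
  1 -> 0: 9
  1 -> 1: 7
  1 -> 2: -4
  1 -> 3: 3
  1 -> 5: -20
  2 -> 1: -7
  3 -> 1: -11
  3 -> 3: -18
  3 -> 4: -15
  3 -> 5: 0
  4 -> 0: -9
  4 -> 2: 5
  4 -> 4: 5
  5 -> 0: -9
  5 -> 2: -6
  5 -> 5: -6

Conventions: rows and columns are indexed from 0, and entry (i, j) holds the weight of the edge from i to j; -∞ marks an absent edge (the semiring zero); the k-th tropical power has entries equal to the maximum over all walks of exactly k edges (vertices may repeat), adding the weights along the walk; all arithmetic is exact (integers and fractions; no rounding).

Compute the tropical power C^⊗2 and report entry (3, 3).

C^⊗2:
  [9, 7, 14, 3, 14, -16]
  [16, 14, 3, 10, 18, 3]
  [2, 0, -11, -4, -∞, -27]
  [-2, -4, -6, -8, -10, -6]
  [-4, -2, 10, -25, 10, -∞]
  [-15, -9, -12, -25, 0, -12]
Key observation: the optimum is the walk 3->1->3, with weight (-11) + 3 = -8.
Optimal value attained by: walk 3->1->3.
Answer: (C^⊗2)[3][3] = -8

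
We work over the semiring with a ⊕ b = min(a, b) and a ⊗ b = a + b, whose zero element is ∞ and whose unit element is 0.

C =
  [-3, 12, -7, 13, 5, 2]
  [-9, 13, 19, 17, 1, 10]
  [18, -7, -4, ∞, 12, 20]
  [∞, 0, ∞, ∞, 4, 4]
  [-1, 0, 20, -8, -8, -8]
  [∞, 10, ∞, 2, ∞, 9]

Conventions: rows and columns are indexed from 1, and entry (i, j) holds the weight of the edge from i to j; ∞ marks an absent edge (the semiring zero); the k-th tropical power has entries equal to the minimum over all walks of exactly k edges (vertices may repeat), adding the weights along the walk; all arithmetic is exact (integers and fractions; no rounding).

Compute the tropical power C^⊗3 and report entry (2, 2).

C^⊗2:
  [-6, -14, -11, -3, -3, -3]
  [-12, 1, -16, -7, -7, -7]
  [-16, -11, -8, 4, -6, 3]
  [-9, 4, 19, -4, -4, -4]
  [-9, -8, -8, -16, -16, -16]
  [1, 2, 29, 11, 6, 6]
C^⊗3:
  [-23, -18, -15, -11, -13, -11]
  [-15, -23, -20, -15, -15, -15]
  [-20, -15, -23, -14, -14, -14]
  [-12, -4, -16, -12, -12, -12]
  [-17, -16, -16, -24, -24, -24]
  [-7, 6, -6, -2, -2, -2]
Key observation: the optimum is the walk 2->1->3->2, with weight (-9) + (-7) + (-7) = -23.
Optimal value attained by: walk 2->1->3->2.
Answer: (C^⊗3)[2][2] = -23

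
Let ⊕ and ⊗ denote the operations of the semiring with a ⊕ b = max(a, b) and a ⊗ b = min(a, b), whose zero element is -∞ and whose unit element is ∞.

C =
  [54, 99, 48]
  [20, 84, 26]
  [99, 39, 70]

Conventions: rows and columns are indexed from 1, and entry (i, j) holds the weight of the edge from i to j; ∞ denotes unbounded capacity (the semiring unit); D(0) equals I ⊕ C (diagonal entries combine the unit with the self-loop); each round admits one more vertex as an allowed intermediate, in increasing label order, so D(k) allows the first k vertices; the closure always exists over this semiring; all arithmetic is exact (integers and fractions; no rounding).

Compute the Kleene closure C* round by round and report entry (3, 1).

D(0):
  [∞, 99, 48]
  [20, ∞, 26]
  [99, 39, ∞]
D(1):
  [∞, 99, 48]
  [20, ∞, 26]
  [99, 99, ∞]
D(2):
  [∞, 99, 48]
  [20, ∞, 26]
  [99, 99, ∞]
D(3):
  [∞, 99, 48]
  [26, ∞, 26]
  [99, 99, ∞]
Answer: C*[3][1] = 99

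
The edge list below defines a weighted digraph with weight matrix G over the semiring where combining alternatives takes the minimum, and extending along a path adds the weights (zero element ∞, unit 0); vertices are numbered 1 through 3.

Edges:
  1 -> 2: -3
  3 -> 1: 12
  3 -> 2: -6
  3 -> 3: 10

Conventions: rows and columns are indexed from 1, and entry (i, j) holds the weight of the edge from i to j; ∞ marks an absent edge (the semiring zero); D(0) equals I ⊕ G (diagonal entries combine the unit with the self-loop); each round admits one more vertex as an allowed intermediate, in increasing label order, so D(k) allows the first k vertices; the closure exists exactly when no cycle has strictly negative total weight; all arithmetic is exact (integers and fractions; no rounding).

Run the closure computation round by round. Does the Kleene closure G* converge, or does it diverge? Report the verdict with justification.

D(0):
  [0, -3, ∞]
  [∞, 0, ∞]
  [12, -6, 0]
D(1):
  [0, -3, ∞]
  [∞, 0, ∞]
  [12, -6, 0]
D(2):
  [0, -3, ∞]
  [∞, 0, ∞]
  [12, -6, 0]
D(3):
  [0, -3, ∞]
  [∞, 0, ∞]
  [12, -6, 0]
Key observation: every diagonal entry stays at the unit through all rounds, so no improving cycle exists.
Answer: CONVERGES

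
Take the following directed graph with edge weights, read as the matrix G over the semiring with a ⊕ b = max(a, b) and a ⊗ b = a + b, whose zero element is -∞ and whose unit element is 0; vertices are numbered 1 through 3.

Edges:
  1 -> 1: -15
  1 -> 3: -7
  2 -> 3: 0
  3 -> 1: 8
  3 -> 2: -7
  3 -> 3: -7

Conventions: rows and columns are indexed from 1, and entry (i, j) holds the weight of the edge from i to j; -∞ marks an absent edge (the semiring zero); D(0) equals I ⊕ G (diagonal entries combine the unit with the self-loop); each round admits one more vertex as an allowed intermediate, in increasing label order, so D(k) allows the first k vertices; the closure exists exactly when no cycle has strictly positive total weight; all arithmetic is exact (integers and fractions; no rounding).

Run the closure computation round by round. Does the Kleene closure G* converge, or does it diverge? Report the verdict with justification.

D(0):
  [0, -∞, -7]
  [-∞, 0, 0]
  [8, -7, 0]
Detection: at round 1, diagonal entry (3, 3) turns strictly positive.
Key observation: the cycle 3->1->3 has total weight 8 + (-7), which is strictly positive.
Answer: DIVERGES — positive cycle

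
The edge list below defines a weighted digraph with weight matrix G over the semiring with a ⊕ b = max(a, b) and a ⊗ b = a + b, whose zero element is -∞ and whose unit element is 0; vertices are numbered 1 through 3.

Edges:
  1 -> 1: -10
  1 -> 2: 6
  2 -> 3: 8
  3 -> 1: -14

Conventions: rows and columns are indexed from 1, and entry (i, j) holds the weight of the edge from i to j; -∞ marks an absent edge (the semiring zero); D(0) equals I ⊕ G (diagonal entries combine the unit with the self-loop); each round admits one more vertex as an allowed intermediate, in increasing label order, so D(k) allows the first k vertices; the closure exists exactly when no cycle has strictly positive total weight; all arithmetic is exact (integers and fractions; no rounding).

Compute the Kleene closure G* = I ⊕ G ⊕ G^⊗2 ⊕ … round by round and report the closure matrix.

D(0):
  [0, 6, -∞]
  [-∞, 0, 8]
  [-14, -∞, 0]
D(1):
  [0, 6, -∞]
  [-∞, 0, 8]
  [-14, -8, 0]
D(2):
  [0, 6, 14]
  [-∞, 0, 8]
  [-14, -8, 0]
D(3):
  [0, 6, 14]
  [-6, 0, 8]
  [-14, -8, 0]
Answer: G* = [[0, 6, 14], [-6, 0, 8], [-14, -8, 0]]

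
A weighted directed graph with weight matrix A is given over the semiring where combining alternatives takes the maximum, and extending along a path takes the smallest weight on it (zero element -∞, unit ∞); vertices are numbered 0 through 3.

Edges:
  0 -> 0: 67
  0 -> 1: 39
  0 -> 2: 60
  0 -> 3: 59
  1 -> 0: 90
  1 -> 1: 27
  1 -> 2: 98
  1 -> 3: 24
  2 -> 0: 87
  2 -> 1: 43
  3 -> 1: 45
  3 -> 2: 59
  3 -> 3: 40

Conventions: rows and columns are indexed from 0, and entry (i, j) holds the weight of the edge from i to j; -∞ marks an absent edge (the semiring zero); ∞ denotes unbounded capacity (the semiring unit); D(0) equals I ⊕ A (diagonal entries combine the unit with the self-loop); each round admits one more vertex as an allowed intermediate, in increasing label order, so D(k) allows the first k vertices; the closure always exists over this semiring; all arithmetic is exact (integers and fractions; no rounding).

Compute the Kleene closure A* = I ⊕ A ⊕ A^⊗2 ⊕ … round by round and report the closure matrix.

D(0):
  [∞, 39, 60, 59]
  [90, ∞, 98, 24]
  [87, 43, ∞, -∞]
  [-∞, 45, 59, ∞]
D(1):
  [∞, 39, 60, 59]
  [90, ∞, 98, 59]
  [87, 43, ∞, 59]
  [-∞, 45, 59, ∞]
D(2):
  [∞, 39, 60, 59]
  [90, ∞, 98, 59]
  [87, 43, ∞, 59]
  [45, 45, 59, ∞]
D(3):
  [∞, 43, 60, 59]
  [90, ∞, 98, 59]
  [87, 43, ∞, 59]
  [59, 45, 59, ∞]
D(4):
  [∞, 45, 60, 59]
  [90, ∞, 98, 59]
  [87, 45, ∞, 59]
  [59, 45, 59, ∞]
Answer: A* = [[∞, 45, 60, 59], [90, ∞, 98, 59], [87, 45, ∞, 59], [59, 45, 59, ∞]]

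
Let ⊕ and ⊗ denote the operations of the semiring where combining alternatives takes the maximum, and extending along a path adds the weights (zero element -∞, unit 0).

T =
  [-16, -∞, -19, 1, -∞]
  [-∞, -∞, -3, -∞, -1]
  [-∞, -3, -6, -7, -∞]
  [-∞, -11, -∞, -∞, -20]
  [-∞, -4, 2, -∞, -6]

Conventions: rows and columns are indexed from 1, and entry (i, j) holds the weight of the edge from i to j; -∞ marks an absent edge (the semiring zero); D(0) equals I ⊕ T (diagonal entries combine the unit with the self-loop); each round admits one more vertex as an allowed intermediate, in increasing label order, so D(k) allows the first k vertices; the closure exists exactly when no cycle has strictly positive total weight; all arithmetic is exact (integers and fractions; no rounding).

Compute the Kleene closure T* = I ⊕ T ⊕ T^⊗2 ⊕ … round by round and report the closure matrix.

D(0):
  [0, -∞, -19, 1, -∞]
  [-∞, 0, -3, -∞, -1]
  [-∞, -3, 0, -7, -∞]
  [-∞, -11, -∞, 0, -20]
  [-∞, -4, 2, -∞, 0]
D(1):
  [0, -∞, -19, 1, -∞]
  [-∞, 0, -3, -∞, -1]
  [-∞, -3, 0, -7, -∞]
  [-∞, -11, -∞, 0, -20]
  [-∞, -4, 2, -∞, 0]
D(2):
  [0, -∞, -19, 1, -∞]
  [-∞, 0, -3, -∞, -1]
  [-∞, -3, 0, -7, -4]
  [-∞, -11, -14, 0, -12]
  [-∞, -4, 2, -∞, 0]
D(3):
  [0, -22, -19, 1, -23]
  [-∞, 0, -3, -10, -1]
  [-∞, -3, 0, -7, -4]
  [-∞, -11, -14, 0, -12]
  [-∞, -1, 2, -5, 0]
D(4):
  [0, -10, -13, 1, -11]
  [-∞, 0, -3, -10, -1]
  [-∞, -3, 0, -7, -4]
  [-∞, -11, -14, 0, -12]
  [-∞, -1, 2, -5, 0]
D(5):
  [0, -10, -9, 1, -11]
  [-∞, 0, 1, -6, -1]
  [-∞, -3, 0, -7, -4]
  [-∞, -11, -10, 0, -12]
  [-∞, -1, 2, -5, 0]
Answer: T* = [[0, -10, -9, 1, -11], [-∞, 0, 1, -6, -1], [-∞, -3, 0, -7, -4], [-∞, -11, -10, 0, -12], [-∞, -1, 2, -5, 0]]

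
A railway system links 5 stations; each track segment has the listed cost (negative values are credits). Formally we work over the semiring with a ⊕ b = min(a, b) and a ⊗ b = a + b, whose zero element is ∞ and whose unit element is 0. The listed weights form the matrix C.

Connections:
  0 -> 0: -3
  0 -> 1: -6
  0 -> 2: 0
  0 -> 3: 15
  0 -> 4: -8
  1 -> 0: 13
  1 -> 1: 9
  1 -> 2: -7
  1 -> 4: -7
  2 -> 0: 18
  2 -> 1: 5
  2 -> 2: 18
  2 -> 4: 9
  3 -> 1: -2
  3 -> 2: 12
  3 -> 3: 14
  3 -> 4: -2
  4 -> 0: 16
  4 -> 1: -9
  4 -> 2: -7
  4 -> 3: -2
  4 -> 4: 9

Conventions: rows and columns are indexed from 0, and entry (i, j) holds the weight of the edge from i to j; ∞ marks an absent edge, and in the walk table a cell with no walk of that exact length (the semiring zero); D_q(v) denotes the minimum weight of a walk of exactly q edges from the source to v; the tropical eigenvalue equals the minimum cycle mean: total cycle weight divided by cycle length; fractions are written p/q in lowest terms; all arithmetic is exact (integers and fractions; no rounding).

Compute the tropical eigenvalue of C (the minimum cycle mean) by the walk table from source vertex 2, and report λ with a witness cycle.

q=0: [∞, ∞, 0, ∞, ∞]
q=1: [18, 5, 18, ∞, 9]
q=2: [15, 0, -2, 7, -2]
q=3: [12, -11, -9, -4, -7]
q=4: [2, -16, -18, -9, -18]
q=5: [-3, -27, -25, -20, -23]
Optimal cycle mean attained by: cycle 1->4->1, total (-7) + (-9), length 2.
Answer: λ = -8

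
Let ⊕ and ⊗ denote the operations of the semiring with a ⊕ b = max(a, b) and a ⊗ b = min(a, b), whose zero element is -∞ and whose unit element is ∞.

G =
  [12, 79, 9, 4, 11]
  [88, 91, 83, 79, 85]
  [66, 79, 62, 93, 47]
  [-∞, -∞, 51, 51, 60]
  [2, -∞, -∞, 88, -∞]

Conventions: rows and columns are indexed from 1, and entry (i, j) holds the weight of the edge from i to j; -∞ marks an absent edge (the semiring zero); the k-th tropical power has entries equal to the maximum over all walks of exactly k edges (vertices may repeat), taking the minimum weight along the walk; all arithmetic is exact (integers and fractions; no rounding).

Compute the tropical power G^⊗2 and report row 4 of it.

G^⊗2:
  [79, 79, 79, 79, 79]
  [88, 91, 83, 85, 85]
  [79, 79, 79, 79, 79]
  [51, 51, 51, 60, 51]
  [2, 2, 51, 51, 60]
Answer: row 4 of G^⊗2 = [51, 51, 51, 60, 51]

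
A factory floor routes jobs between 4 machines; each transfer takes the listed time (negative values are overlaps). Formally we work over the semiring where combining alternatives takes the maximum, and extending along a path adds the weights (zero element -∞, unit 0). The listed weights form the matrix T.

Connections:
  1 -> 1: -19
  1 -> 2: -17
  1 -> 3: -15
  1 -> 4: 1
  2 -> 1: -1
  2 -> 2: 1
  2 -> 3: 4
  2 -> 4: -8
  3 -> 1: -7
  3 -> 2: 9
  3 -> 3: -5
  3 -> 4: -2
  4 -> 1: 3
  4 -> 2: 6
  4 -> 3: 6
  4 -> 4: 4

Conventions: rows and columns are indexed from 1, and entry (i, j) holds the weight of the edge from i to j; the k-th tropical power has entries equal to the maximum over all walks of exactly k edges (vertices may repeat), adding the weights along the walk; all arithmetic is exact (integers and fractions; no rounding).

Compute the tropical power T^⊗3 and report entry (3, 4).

T^⊗2:
  [4, 7, 7, 5]
  [0, 13, 5, 2]
  [8, 10, 13, 2]
  [7, 15, 10, 8]
T^⊗3:
  [8, 16, 11, 9]
  [12, 14, 17, 6]
  [9, 22, 14, 11]
  [14, 19, 19, 12]
Key observation: the optimum is the walk 3->2->3->4, with weight 9 + 4 + (-2) = 11.
Optimal value attained by: walk 3->2->3->4.
Answer: (T^⊗3)[3][4] = 11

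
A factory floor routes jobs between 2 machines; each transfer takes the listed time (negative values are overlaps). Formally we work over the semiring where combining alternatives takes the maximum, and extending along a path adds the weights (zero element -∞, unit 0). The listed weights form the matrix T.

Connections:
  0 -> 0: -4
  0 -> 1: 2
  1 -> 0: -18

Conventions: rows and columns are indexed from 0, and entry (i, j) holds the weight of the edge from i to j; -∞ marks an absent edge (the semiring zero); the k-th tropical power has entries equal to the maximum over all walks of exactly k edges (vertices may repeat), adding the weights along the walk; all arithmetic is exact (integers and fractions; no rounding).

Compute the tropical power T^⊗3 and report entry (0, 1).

T^⊗2:
  [-8, -2]
  [-22, -16]
T^⊗3:
  [-12, -6]
  [-26, -20]
Key observation: the optimum is the walk 0->0->0->1, with weight (-4) + (-4) + 2 = -6.
Optimal value attained by: walk 0->0->0->1.
Answer: (T^⊗3)[0][1] = -6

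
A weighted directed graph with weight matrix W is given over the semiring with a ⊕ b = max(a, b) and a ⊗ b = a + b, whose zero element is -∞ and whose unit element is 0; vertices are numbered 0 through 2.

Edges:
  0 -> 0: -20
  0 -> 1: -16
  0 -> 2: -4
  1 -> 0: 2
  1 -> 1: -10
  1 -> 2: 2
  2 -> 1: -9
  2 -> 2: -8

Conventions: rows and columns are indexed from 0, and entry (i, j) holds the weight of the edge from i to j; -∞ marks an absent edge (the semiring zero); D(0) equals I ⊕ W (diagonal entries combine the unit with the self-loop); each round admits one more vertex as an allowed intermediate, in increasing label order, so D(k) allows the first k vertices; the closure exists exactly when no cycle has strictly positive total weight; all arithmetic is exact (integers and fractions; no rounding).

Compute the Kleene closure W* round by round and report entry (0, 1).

D(0):
  [0, -16, -4]
  [2, 0, 2]
  [-∞, -9, 0]
D(1):
  [0, -16, -4]
  [2, 0, 2]
  [-∞, -9, 0]
D(2):
  [0, -16, -4]
  [2, 0, 2]
  [-7, -9, 0]
D(3):
  [0, -13, -4]
  [2, 0, 2]
  [-7, -9, 0]
Answer: W*[0][1] = -13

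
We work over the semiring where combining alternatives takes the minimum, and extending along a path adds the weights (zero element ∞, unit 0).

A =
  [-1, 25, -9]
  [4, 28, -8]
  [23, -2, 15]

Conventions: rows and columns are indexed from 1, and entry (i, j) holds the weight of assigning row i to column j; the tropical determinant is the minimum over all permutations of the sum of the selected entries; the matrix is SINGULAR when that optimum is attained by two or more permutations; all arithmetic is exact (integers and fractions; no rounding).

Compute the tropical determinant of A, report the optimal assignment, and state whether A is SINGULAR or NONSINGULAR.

σ = (1, 2, 3): (-1) + 28 + 15 = 42
σ = (1, 3, 2): (-1) + (-8) + (-2) = -11
σ = (2, 1, 3): 25 + 4 + 15 = 44
σ = (2, 3, 1): 25 + (-8) + 23 = 40
σ = (3, 1, 2): (-9) + 4 + (-2) = -7
σ = (3, 2, 1): (-9) + 28 + 23 = 42
Optimal value attained by: σ = (1, 3, 2).
Answer: det⊕(A) = -11; verdict: NONSINGULAR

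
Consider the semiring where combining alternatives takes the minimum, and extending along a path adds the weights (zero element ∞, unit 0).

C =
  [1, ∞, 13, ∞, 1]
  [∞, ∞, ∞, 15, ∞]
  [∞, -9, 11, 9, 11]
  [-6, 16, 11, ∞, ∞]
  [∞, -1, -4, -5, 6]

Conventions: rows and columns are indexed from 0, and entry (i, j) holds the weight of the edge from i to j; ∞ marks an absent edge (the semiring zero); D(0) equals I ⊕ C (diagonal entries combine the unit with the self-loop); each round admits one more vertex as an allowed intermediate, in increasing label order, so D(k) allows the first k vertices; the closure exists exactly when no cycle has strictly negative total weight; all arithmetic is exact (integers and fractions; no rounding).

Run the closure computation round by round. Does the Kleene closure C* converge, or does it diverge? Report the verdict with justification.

D(0):
  [0, ∞, 13, ∞, 1]
  [∞, 0, ∞, 15, ∞]
  [∞, -9, 0, 9, 11]
  [-6, 16, 11, 0, ∞]
  [∞, -1, -4, -5, 0]
D(1):
  [0, ∞, 13, ∞, 1]
  [∞, 0, ∞, 15, ∞]
  [∞, -9, 0, 9, 11]
  [-6, 16, 7, 0, -5]
  [∞, -1, -4, -5, 0]
D(2):
  [0, ∞, 13, ∞, 1]
  [∞, 0, ∞, 15, ∞]
  [∞, -9, 0, 6, 11]
  [-6, 16, 7, 0, -5]
  [∞, -1, -4, -5, 0]
D(3):
  [0, 4, 13, 19, 1]
  [∞, 0, ∞, 15, ∞]
  [∞, -9, 0, 6, 11]
  [-6, -2, 7, 0, -5]
  [∞, -13, -4, -5, 0]
Detection: at round 4, diagonal entry (4, 4) turns strictly negative.
Key observation: the cycle 4->2->1->3->0->4 has total weight (-4) + (-9) + 15 + (-6) + 1, which is strictly negative.
Answer: DIVERGES — negative cycle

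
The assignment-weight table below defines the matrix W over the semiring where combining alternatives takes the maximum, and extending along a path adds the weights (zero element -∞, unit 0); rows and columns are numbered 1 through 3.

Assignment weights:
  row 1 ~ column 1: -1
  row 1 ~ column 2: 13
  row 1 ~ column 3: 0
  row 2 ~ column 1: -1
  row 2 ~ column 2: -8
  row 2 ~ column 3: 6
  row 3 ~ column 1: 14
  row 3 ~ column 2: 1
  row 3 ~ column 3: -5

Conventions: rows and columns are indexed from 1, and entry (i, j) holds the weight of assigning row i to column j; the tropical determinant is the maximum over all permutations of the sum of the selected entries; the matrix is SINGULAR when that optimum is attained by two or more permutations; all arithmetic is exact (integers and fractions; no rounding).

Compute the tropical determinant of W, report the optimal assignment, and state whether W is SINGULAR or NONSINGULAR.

σ = (1, 2, 3): (-1) + (-8) + (-5) = -14
σ = (1, 3, 2): (-1) + 6 + 1 = 6
σ = (2, 1, 3): 13 + (-1) + (-5) = 7
σ = (2, 3, 1): 13 + 6 + 14 = 33
σ = (3, 1, 2): 0 + (-1) + 1 = 0
σ = (3, 2, 1): 0 + (-8) + 14 = 6
Optimal value attained by: σ = (2, 3, 1).
Answer: det⊕(W) = 33; verdict: NONSINGULAR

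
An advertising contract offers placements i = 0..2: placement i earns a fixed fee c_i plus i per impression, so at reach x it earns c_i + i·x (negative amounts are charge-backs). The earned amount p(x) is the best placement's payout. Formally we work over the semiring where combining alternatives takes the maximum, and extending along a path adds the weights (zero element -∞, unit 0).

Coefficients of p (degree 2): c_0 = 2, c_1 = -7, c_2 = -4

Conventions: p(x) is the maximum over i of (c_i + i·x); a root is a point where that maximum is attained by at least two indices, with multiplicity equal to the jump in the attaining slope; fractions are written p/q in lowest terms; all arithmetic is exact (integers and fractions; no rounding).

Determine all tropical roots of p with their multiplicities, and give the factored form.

hull edge (i=0, c=2) to (i=2, c=-4): slope -3, span 2
Factored form: p(x) = -4 ⊗ (x ⊕ 3) ⊗ (x ⊕ 3)
Answer: roots = 3 (mult 2)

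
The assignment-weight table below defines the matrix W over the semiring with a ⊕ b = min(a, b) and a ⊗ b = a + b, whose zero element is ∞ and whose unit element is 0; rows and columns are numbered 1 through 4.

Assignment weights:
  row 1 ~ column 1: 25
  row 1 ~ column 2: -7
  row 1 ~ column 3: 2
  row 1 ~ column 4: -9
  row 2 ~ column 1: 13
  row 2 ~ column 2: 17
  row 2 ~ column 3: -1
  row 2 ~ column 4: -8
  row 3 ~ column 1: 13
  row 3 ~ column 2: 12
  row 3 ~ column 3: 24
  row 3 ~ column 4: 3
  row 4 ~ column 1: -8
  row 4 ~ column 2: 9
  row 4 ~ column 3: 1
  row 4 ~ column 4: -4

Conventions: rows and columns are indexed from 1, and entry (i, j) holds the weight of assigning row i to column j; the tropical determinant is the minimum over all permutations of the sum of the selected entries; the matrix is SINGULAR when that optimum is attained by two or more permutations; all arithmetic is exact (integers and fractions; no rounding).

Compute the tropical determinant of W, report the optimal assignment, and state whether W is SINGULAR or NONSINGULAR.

σ = (1, 2, 3, 4): 25 + 17 + 24 + (-4) = 62
σ = (1, 2, 4, 3): 25 + 17 + 3 + 1 = 46
σ = (1, 3, 2, 4): 25 + (-1) + 12 + (-4) = 32
σ = (1, 3, 4, 2): 25 + (-1) + 3 + 9 = 36
σ = (1, 4, 2, 3): 25 + (-8) + 12 + 1 = 30
σ = (1, 4, 3, 2): 25 + (-8) + 24 + 9 = 50
σ = (2, 1, 3, 4): (-7) + 13 + 24 + (-4) = 26
σ = (2, 1, 4, 3): (-7) + 13 + 3 + 1 = 10
σ = (2, 3, 1, 4): (-7) + (-1) + 13 + (-4) = 1
σ = (2, 3, 4, 1): (-7) + (-1) + 3 + (-8) = -13
σ = (2, 4, 1, 3): (-7) + (-8) + 13 + 1 = -1
σ = (2, 4, 3, 1): (-7) + (-8) + 24 + (-8) = 1
σ = (3, 1, 2, 4): 2 + 13 + 12 + (-4) = 23
σ = (3, 1, 4, 2): 2 + 13 + 3 + 9 = 27
σ = (3, 2, 1, 4): 2 + 17 + 13 + (-4) = 28
σ = (3, 2, 4, 1): 2 + 17 + 3 + (-8) = 14
σ = (3, 4, 1, 2): 2 + (-8) + 13 + 9 = 16
σ = (3, 4, 2, 1): 2 + (-8) + 12 + (-8) = -2
σ = (4, 1, 2, 3): (-9) + 13 + 12 + 1 = 17
σ = (4, 1, 3, 2): (-9) + 13 + 24 + 9 = 37
σ = (4, 2, 1, 3): (-9) + 17 + 13 + 1 = 22
σ = (4, 2, 3, 1): (-9) + 17 + 24 + (-8) = 24
σ = (4, 3, 1, 2): (-9) + (-1) + 13 + 9 = 12
σ = (4, 3, 2, 1): (-9) + (-1) + 12 + (-8) = -6
Optimal value attained by: σ = (2, 3, 4, 1).
Answer: det⊕(W) = -13; verdict: NONSINGULAR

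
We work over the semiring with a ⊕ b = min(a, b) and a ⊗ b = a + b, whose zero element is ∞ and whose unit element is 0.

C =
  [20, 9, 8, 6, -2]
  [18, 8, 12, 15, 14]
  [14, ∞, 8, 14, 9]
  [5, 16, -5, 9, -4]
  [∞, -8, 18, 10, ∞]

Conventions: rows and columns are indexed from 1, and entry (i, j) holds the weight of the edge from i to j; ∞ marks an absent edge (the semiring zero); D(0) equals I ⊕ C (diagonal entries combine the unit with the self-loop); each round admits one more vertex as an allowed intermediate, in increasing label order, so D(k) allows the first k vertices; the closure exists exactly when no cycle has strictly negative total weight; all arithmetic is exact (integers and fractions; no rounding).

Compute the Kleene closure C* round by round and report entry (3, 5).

D(0):
  [0, 9, 8, 6, -2]
  [18, 0, 12, 15, 14]
  [14, ∞, 0, 14, 9]
  [5, 16, -5, 0, -4]
  [∞, -8, 18, 10, 0]
D(1):
  [0, 9, 8, 6, -2]
  [18, 0, 12, 15, 14]
  [14, 23, 0, 14, 9]
  [5, 14, -5, 0, -4]
  [∞, -8, 18, 10, 0]
D(2):
  [0, 9, 8, 6, -2]
  [18, 0, 12, 15, 14]
  [14, 23, 0, 14, 9]
  [5, 14, -5, 0, -4]
  [10, -8, 4, 7, 0]
D(3):
  [0, 9, 8, 6, -2]
  [18, 0, 12, 15, 14]
  [14, 23, 0, 14, 9]
  [5, 14, -5, 0, -4]
  [10, -8, 4, 7, 0]
D(4):
  [0, 9, 1, 6, -2]
  [18, 0, 10, 15, 11]
  [14, 23, 0, 14, 9]
  [5, 14, -5, 0, -4]
  [10, -8, 2, 7, 0]
D(5):
  [0, -10, 0, 5, -2]
  [18, 0, 10, 15, 11]
  [14, 1, 0, 14, 9]
  [5, -12, -5, 0, -4]
  [10, -8, 2, 7, 0]
Answer: C*[3][5] = 9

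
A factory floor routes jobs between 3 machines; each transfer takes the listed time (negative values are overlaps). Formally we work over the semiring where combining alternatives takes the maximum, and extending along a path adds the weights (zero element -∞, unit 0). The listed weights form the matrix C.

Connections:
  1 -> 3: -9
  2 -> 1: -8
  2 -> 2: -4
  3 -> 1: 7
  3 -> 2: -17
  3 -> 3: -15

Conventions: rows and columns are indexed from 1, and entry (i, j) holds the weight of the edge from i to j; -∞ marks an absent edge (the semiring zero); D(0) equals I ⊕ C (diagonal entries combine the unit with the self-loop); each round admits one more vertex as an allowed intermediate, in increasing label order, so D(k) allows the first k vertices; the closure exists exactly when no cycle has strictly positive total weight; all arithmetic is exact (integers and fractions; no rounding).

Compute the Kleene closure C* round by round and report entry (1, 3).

D(0):
  [0, -∞, -9]
  [-8, 0, -∞]
  [7, -17, 0]
D(1):
  [0, -∞, -9]
  [-8, 0, -17]
  [7, -17, 0]
D(2):
  [0, -∞, -9]
  [-8, 0, -17]
  [7, -17, 0]
D(3):
  [0, -26, -9]
  [-8, 0, -17]
  [7, -17, 0]
Answer: C*[1][3] = -9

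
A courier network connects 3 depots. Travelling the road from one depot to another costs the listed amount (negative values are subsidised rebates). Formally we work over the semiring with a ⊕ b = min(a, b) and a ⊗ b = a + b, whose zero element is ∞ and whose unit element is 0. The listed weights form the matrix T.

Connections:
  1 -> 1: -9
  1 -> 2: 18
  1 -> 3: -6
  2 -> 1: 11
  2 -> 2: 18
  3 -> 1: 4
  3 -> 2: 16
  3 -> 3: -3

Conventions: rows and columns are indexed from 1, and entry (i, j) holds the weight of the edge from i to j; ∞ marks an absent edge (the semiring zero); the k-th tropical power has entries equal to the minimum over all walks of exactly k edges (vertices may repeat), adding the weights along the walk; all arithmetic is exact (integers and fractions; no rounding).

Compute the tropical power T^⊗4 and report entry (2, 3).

T^⊗2:
  [-18, 9, -15]
  [2, 29, 5]
  [-5, 13, -6]
T^⊗3:
  [-27, 0, -24]
  [-7, 20, -4]
  [-14, 10, -11]
T^⊗4:
  [-36, -9, -33]
  [-16, 11, -13]
  [-23, 4, -20]
Key observation: the optimum is the walk 2->1->1->1->3, with weight 11 + (-9) + (-9) + (-6) = -13.
Optimal value attained by: walk 2->1->1->1->3.
Answer: (T^⊗4)[2][3] = -13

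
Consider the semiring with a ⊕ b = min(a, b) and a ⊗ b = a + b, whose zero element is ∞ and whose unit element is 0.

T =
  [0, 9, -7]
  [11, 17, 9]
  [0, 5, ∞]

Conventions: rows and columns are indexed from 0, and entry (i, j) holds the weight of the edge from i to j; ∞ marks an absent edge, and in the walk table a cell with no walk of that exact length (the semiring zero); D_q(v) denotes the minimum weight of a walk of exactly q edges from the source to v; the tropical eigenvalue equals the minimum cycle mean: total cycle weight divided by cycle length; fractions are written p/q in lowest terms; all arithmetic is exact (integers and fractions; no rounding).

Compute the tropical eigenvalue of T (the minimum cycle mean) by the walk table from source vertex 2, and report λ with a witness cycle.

q=0: [∞, ∞, 0]
q=1: [0, 5, ∞]
q=2: [0, 9, -7]
q=3: [-7, -2, -7]
Optimal cycle mean attained by: cycle 0->2->0, total (-7) + 0, length 2.
Answer: λ = -7/2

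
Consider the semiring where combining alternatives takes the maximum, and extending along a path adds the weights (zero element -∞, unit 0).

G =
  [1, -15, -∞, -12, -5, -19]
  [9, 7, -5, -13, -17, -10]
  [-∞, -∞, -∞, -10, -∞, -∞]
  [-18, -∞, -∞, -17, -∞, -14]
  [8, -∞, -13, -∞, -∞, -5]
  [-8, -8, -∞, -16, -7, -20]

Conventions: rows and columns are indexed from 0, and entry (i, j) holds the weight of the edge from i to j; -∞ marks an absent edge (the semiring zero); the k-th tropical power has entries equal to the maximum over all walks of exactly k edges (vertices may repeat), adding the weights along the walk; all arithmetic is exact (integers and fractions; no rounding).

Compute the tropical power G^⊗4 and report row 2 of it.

G^⊗2:
  [3, -8, -18, -11, -4, -10]
  [16, 14, 2, -3, 4, -3]
  [-28, -∞, -∞, -27, -∞, -24]
  [-17, -22, -∞, -30, -21, -31]
  [9, -7, -∞, -4, 3, -11]
  [1, -1, -13, -20, -13, -12]
G^⊗3:
  [4, -1, -13, -9, -2, -9]
  [23, 21, 9, 4, 11, 4]
  [-27, -32, -∞, -40, -31, -41]
  [-13, -15, -27, -29, -22, -26]
  [11, 0, -10, -3, 4, -2]
  [8, 6, -6, -11, -4, -11]
G^⊗4:
  [8, 6, -6, -8, -1, -7]
  [30, 28, 16, 11, 18, 11]
  [-23, -25, -37, -39, -32, -36]
  [-6, -8, -20, -25, -18, -25]
  [12, 7, -5, -1, 6, -1]
  [15, 13, 1, -4, 3, -4]
Answer: row 2 of G^⊗4 = [-23, -25, -37, -39, -32, -36]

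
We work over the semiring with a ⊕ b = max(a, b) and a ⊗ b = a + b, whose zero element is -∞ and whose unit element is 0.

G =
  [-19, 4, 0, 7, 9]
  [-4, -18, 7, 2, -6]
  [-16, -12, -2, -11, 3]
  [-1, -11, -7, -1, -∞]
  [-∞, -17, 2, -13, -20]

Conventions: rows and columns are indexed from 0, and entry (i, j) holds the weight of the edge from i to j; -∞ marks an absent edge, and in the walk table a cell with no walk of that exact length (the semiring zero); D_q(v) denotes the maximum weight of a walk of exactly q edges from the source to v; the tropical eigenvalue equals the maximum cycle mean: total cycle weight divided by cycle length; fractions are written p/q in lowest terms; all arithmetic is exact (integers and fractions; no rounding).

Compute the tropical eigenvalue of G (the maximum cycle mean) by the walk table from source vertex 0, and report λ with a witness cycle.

q=0: [0, -∞, -∞, -∞, -∞]
q=1: [-19, 4, 0, 7, 9]
q=2: [6, -4, 11, 6, 3]
q=3: [5, 10, 9, 13, 15]
q=4: [12, 9, 17, 12, 14]
q=5: [11, 16, 16, 19, 21]
Optimal cycle mean attained by: cycle 0->3->0, total 7 + (-1), length 2.
Answer: λ = 3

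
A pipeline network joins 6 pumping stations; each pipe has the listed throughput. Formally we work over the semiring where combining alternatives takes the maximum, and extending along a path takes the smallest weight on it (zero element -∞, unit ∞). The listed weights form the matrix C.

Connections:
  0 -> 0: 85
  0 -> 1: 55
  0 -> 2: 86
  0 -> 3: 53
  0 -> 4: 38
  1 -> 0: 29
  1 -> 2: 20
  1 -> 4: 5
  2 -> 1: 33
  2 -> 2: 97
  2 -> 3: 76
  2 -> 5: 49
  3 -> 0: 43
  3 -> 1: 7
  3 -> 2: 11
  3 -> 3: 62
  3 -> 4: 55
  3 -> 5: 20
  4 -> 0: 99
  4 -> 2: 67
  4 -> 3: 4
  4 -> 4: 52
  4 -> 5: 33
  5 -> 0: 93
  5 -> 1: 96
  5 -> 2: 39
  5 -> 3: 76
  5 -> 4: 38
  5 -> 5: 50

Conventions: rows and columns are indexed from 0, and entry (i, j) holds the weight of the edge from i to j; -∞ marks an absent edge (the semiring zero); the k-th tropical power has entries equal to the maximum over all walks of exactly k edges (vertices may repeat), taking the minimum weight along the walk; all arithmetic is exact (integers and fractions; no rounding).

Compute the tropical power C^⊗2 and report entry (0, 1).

C^⊗2:
  [85, 55, 86, 76, 53, 49]
  [29, 29, 29, 29, 29, 20]
  [49, 49, 97, 76, 55, 49]
  [55, 43, 55, 62, 55, 33]
  [85, 55, 86, 67, 52, 49]
  [85, 55, 86, 62, 55, 50]
Key observation: the optimum is the walk 0->0->1, with weight 85 min 55 = 55.
Optimal value attained by: walk 0->0->1.
Answer: (C^⊗2)[0][1] = 55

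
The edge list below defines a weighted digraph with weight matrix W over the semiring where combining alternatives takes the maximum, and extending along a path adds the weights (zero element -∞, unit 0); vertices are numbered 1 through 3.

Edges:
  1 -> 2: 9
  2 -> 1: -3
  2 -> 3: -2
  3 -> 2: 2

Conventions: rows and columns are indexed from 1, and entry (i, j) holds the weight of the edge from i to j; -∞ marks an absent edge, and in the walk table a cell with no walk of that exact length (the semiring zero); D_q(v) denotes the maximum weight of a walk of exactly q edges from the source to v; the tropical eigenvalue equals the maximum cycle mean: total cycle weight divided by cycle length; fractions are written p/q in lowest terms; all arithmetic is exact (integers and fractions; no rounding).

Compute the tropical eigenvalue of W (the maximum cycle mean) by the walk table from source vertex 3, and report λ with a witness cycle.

q=0: [-∞, -∞, 0]
q=1: [-∞, 2, -∞]
q=2: [-1, -∞, 0]
q=3: [-∞, 8, -∞]
Optimal cycle mean attained by: cycle 1->2->1, total 9 + (-3), length 2.
Answer: λ = 3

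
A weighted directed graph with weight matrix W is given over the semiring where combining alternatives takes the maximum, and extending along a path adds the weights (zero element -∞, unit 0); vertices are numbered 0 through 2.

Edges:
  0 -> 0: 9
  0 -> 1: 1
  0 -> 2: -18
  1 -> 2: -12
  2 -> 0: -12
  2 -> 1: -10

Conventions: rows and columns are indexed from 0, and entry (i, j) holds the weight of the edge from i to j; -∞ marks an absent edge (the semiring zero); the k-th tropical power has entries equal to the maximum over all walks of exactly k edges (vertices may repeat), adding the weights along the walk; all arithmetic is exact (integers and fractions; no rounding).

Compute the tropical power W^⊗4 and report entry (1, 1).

W^⊗2:
  [18, 10, -9]
  [-24, -22, -∞]
  [-3, -11, -22]
W^⊗3:
  [27, 19, 0]
  [-15, -23, -34]
  [6, -2, -21]
W^⊗4:
  [36, 28, 9]
  [-6, -14, -33]
  [15, 7, -12]
Key observation: the optimum is the walk 1->2->0->0->1, with weight (-12) + (-12) + 9 + 1 = -14.
Optimal value attained by: walk 1->2->0->0->1.
Answer: (W^⊗4)[1][1] = -14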